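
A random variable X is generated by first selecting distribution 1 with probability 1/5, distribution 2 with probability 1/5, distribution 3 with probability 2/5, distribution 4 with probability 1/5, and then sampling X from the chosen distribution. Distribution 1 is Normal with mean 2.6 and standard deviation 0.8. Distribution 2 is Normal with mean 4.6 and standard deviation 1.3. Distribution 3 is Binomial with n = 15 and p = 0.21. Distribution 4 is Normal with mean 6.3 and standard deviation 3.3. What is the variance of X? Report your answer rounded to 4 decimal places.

5.4488

Per component, 1: μ=2.6, E[X²]=7.4; 2: μ=4.6, E[X²]=22.85; 3: μ=3.15, E[X²]=12.411; 4: μ=6.3, E[X²]=50.58.
E[X] = 0.2·2.6 + 0.2·4.6 + 0.4·3.15 + 0.2·6.3 = 3.96.
E[X²] = 0.2·7.4 + 0.2·22.85 + 0.4·12.411 + 0.2·50.58 = 21.1304.
Var(X) = E[X²] − (E[X])² = 21.1304 − 15.6816 = 5.4488.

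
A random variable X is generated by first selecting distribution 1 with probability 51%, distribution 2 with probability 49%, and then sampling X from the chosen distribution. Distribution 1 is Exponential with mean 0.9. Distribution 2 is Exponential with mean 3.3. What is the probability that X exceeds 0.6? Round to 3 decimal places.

Conditional on each component, P(X > 0.6): 1: 0.513417; 2: 0.833753.
By total probability, P(X > 0.6) = 0.51·0.513417 + 0.49·0.833753 = 0.670382.

0.670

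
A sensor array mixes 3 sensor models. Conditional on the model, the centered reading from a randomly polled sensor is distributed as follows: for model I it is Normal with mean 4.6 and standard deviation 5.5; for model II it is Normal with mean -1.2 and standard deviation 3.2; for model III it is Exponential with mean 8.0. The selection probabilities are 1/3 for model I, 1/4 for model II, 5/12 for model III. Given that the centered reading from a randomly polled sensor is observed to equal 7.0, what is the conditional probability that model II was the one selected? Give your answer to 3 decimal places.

0.026

Likelihoods f(7.0 | ·): I: 0.0659477; II: 0.00467609; III: 0.0521078.
Posterior ∝ prior × likelihood. Numerator for II: 0.25·0.00467609 = 0.00116902.
Normalizing constant: 0.333333·0.0659477 + 0.25·0.00467609 + 0.416667·0.0521078 = 0.0448632.
P(II | observation) = 0.00116902 / 0.0448632 = 0.0260575.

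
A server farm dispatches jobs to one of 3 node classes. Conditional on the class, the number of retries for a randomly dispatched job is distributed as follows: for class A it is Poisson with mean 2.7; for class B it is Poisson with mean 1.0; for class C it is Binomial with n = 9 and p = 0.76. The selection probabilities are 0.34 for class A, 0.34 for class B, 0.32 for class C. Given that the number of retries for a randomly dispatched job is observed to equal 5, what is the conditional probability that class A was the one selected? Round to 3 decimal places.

0.439

Likelihoods P(X=5 | ·): A: 0.0803605; B: 0.00306566; C: 0.105995.
Posterior ∝ prior × likelihood. Numerator for A: 0.34·0.0803605 = 0.0273226.
Normalizing constant: 0.34·0.0803605 + 0.34·0.00306566 + 0.32·0.105995 = 0.0622831.
P(A | observation) = 0.0273226 / 0.0622831 = 0.438683.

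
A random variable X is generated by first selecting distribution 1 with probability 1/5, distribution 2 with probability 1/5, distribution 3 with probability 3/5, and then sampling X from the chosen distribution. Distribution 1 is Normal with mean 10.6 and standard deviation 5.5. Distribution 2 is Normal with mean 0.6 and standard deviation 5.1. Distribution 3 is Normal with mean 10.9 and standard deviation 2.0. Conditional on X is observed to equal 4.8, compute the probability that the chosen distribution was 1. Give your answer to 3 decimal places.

Likelihoods f(4.8 | ·): 1: 0.0415973; 2: 0.0557276; 3: 0.00190488.
Posterior ∝ prior × likelihood. Numerator for 1: 0.2·0.0415973 = 0.00831946.
Normalizing constant: 0.2·0.0415973 + 0.2·0.0557276 + 0.6·0.00190488 = 0.0206079.
P(1 | observation) = 0.00831946 / 0.0206079 = 0.403702.

0.404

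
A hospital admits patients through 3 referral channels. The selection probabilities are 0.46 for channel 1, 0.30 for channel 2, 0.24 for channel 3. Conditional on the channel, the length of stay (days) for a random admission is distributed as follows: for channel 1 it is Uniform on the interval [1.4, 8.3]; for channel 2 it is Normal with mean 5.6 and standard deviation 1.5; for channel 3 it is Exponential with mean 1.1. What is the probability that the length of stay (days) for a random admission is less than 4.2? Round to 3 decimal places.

0.474

Conditional on each channel, P(X < 4.2): 1: 0.405797; 2: 0.175324; 3: 0.978032.
By total probability, P(X < 4.2) = 0.46·0.405797 + 0.3·0.175324 + 0.24·0.978032 = 0.473992.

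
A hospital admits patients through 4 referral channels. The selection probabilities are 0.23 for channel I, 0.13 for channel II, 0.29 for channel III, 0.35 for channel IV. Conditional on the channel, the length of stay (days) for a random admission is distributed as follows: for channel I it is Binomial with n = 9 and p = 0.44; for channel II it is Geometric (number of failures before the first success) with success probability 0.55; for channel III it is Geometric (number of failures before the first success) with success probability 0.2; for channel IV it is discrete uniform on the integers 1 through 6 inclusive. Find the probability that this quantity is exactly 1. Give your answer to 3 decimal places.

Conditional on each channel, P(X = 1): I: 0.0383001; II: 0.2475; III: 0.16; IV: 0.166667.
By total probability, P(X = 1) = 0.23·0.0383001 + 0.13·0.2475 + 0.29·0.16 + 0.35·0.166667 = 0.145717.

0.146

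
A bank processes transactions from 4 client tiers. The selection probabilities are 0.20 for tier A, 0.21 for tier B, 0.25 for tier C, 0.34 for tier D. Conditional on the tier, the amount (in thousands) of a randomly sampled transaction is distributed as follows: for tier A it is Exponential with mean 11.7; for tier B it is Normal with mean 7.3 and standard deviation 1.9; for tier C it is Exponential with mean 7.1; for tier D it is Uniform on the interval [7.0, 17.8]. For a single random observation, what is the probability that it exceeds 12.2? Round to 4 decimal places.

Conditional on each tier, P(X > 12.2): A: 0.352489; B: 0.00495509; C: 0.179369; D: 0.518519.
By total probability, P(X > 12.2) = 0.2·0.352489 + 0.21·0.00495509 + 0.25·0.179369 + 0.34·0.518519 = 0.292677.

0.2927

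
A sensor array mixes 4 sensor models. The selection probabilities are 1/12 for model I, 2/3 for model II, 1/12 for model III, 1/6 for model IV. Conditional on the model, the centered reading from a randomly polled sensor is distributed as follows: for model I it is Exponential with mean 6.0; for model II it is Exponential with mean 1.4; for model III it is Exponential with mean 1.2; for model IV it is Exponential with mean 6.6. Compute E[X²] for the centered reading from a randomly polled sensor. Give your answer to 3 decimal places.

23.373

For each component E[X²] = Var + (mean)², giving I: 72; II: 3.92; III: 2.88; IV: 87.12.
Overall E[X²] = 0.0833333·72 + 0.666667·3.92 + 0.0833333·2.88 + 0.166667·87.12 = 23.3733.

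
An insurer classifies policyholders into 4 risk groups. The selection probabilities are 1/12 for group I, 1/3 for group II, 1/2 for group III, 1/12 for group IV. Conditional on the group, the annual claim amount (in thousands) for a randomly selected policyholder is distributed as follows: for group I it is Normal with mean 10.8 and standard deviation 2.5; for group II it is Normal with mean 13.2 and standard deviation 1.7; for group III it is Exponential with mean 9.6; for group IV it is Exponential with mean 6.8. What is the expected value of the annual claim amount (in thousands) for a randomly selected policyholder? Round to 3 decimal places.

10.667

Component means — I: 10.8; II: 13.2; III: 9.6; IV: 6.8.
E[X] = 0.0833333·10.8 + 0.333333·13.2 + 0.5·9.6 + 0.0833333·6.8 = 10.6667.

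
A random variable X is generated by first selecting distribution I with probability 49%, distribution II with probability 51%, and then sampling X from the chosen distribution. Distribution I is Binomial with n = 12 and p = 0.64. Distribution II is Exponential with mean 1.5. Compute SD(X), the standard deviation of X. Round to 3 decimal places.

3.471

Per component, I: μ=7.68, E[X²]=61.7472; II: μ=1.5, E[X²]=4.5.
E[X] = 0.49·7.68 + 0.51·1.5 = 4.5282.
E[X²] = 0.49·61.7472 + 0.51·4.5 = 32.5511.
Var(X) = E[X²] − (E[X])² = 32.5511 − 20.5046 = 12.0465.
SD(X) = √12.0465 = 3.47081.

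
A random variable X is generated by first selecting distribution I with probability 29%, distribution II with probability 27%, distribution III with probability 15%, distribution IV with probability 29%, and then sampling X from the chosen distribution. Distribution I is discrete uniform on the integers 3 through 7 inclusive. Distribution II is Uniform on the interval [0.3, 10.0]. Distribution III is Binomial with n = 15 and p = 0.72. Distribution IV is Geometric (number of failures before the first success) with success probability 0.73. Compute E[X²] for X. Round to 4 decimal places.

35.2443

For each component E[X²] = Var + (mean)², giving I: 27; II: 34.3633; III: 119.664; IV: 0.64346.
Overall E[X²] = 0.29·27 + 0.27·34.3633 + 0.15·119.664 + 0.29·0.64346 = 35.2443.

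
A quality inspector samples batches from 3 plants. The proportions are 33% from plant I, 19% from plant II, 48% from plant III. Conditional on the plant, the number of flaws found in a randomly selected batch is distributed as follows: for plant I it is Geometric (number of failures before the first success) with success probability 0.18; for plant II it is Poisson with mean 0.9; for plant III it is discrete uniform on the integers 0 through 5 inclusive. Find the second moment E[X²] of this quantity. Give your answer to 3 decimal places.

For each component E[X²] = Var + (mean)², giving I: 46.0617; II: 1.71; III: 9.16667.
Overall E[X²] = 0.33·46.0617 + 0.19·1.71 + 0.48·9.16667 = 19.9253.

19.925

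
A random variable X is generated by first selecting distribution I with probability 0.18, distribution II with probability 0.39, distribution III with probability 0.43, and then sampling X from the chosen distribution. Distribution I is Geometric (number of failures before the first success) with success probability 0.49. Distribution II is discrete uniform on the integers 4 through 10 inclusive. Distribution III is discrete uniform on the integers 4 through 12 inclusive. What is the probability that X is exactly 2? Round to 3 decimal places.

Conditional on each component, P(X = 2): I: 0.127449; II: 0; III: 0.
By total probability, P(X = 2) = 0.18·0.127449 + 0.39·0 + 0.43·0 = 0.0229408.

0.023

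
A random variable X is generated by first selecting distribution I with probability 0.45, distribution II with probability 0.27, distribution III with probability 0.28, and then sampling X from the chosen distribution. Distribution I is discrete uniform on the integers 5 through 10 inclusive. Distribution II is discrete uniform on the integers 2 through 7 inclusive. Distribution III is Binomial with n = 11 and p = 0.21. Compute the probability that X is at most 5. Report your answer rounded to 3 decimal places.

Conditional on each component, P(X ≤ 5): I: 0.166667; II: 0.666667; III: 0.985156.
By total probability, P(X ≤ 5) = 0.45·0.166667 + 0.27·0.666667 + 0.28·0.985156 = 0.530844.

0.531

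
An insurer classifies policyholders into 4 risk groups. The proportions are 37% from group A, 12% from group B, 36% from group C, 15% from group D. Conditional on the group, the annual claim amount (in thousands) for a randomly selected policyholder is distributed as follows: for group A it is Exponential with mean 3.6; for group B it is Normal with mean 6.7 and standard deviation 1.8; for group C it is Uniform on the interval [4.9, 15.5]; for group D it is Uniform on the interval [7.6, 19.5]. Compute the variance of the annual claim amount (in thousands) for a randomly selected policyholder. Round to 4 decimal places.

24.0283

Per component, A: μ=3.6, E[X²]=25.92; B: μ=6.7, E[X²]=48.13; C: μ=10.2, E[X²]=113.403; D: μ=13.55, E[X²]=195.403.
E[X] = 0.37·3.6 + 0.12·6.7 + 0.36·10.2 + 0.15·13.55 = 7.8405.
E[X²] = 0.37·25.92 + 0.12·48.13 + 0.36·113.403 + 0.15·195.403 = 85.5017.
Var(X) = E[X²] − (E[X])² = 85.5017 − 61.4734 = 24.0283.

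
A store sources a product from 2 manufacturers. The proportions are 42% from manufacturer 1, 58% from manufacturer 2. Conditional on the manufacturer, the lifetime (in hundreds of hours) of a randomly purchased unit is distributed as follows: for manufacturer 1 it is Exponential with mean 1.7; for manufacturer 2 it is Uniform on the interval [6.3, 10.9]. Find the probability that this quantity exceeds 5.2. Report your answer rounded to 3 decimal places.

Conditional on each manufacturer, P(X > 5.2): 1: 0.0469429; 2: 1.
By total probability, P(X > 5.2) = 0.42·0.0469429 + 0.58·1 = 0.599716.

0.600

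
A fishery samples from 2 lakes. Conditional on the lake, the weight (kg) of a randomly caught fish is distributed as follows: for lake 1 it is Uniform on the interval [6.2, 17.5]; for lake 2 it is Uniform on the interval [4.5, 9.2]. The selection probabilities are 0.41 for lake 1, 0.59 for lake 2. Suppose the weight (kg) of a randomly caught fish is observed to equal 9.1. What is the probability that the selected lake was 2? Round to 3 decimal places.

0.776

Likelihoods f(9.1 | ·): 1: 0.0884956; 2: 0.212766.
Posterior ∝ prior × likelihood. Numerator for 2: 0.59·0.212766 = 0.125532.
Normalizing constant: 0.41·0.0884956 + 0.59·0.212766 = 0.161815.
P(2 | observation) = 0.125532 / 0.161815 = 0.775774.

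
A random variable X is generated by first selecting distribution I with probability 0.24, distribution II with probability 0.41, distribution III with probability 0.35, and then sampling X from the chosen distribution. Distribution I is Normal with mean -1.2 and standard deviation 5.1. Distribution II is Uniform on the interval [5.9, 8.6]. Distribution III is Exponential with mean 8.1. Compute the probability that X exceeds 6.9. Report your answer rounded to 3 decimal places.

0.421

Conditional on each component, P(X > 6.9): I: 0.0561166; II: 0.62963; III: 0.426624.
By total probability, P(X > 6.9) = 0.24·0.0561166 + 0.41·0.62963 + 0.35·0.426624 = 0.420935.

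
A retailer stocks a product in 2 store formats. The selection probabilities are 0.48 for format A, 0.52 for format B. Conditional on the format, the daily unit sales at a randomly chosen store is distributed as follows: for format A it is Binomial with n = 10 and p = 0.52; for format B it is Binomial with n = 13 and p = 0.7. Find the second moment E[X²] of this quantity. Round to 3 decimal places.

For each component E[X²] = Var + (mean)², giving A: 29.536; B: 85.54.
Overall E[X²] = 0.48·29.536 + 0.52·85.54 = 58.6581.

58.658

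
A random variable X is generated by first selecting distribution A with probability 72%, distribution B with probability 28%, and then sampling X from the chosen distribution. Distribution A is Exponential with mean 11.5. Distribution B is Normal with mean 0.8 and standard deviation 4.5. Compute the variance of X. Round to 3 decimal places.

123.971

Per component, A: μ=11.5, E[X²]=264.5; B: μ=0.8, E[X²]=20.89.
E[X] = 0.72·11.5 + 0.28·0.8 = 8.504.
E[X²] = 0.72·264.5 + 0.28·20.89 = 196.289.
Var(X) = E[X²] − (E[X])² = 196.289 − 72.318 = 123.971.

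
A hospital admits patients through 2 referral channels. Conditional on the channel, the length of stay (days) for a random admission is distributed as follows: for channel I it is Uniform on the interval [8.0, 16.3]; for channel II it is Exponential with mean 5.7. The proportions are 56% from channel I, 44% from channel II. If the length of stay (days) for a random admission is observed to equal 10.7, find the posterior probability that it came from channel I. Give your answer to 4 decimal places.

Likelihoods f(10.7 | ·): I: 0.120482; II: 0.0268454.
Posterior ∝ prior × likelihood. Numerator for I: 0.56·0.120482 = 0.0674699.
Normalizing constant: 0.56·0.120482 + 0.44·0.0268454 = 0.0792819.
P(I | observation) = 0.0674699 / 0.0792819 = 0.851013.

0.8510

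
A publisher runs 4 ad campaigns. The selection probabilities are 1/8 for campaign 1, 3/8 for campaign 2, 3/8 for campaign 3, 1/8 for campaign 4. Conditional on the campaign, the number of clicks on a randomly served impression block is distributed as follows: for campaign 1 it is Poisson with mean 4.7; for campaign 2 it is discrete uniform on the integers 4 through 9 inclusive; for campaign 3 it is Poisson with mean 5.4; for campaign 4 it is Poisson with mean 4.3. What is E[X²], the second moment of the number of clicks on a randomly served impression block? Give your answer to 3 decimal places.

36.095

For each component E[X²] = Var + (mean)², giving 1: 26.79; 2: 45.1667; 3: 34.56; 4: 22.79.
Overall E[X²] = 0.125·26.79 + 0.375·45.1667 + 0.375·34.56 + 0.125·22.79 = 36.095.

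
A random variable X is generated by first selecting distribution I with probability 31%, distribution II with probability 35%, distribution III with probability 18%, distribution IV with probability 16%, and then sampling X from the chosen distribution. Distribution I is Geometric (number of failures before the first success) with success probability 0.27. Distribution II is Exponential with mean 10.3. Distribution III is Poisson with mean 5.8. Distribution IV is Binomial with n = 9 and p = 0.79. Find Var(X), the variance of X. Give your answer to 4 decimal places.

Per component, I: μ=2.7037, E[X²]=17.3237; II: μ=10.3, E[X²]=212.18; III: μ=5.8, E[X²]=39.44; IV: μ=7.11, E[X²]=52.0452.
E[X] = 0.31·2.7037 + 0.35·10.3 + 0.18·5.8 + 0.16·7.11 = 6.62475.
E[X²] = 0.31·17.3237 + 0.35·212.18 + 0.18·39.44 + 0.16·52.0452 = 95.0598.
Var(X) = E[X²] − (E[X])² = 95.0598 − 43.8873 = 51.1725.

51.1725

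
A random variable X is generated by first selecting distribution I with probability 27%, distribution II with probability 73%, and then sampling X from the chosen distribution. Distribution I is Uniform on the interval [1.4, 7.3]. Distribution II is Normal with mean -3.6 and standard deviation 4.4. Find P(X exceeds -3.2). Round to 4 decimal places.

0.6086

Conditional on each component, P(X > -3.2): I: 1; II: 0.463782.
By total probability, P(X > -3.2) = 0.27·1 + 0.73·0.463782 = 0.608561.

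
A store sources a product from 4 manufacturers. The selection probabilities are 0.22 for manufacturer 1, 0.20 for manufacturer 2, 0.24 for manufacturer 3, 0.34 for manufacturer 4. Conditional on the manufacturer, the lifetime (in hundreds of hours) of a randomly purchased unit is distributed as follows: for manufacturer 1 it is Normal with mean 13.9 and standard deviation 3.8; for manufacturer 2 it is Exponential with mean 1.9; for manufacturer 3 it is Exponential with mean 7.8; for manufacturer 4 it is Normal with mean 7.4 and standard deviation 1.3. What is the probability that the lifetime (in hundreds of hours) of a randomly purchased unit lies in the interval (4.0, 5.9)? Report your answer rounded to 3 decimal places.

0.090

Conditional on each manufacturer, P(4.0 < X < 5.9): 1: 0.013044; 2: 0.0770009; 3: 0.129456; 4: 0.119825.
By total probability, P(4.0 < X < 5.9) = 0.22·0.013044 + 0.2·0.0770009 + 0.24·0.129456 + 0.34·0.119825 = 0.0900799.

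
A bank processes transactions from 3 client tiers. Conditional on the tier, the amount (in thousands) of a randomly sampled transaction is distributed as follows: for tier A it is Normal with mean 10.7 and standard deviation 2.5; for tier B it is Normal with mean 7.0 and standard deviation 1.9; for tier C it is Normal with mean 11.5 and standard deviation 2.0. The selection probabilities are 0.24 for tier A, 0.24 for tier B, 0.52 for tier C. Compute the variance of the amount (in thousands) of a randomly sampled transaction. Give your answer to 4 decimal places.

Per component, A: μ=10.7, E[X²]=120.74; B: μ=7, E[X²]=52.61; C: μ=11.5, E[X²]=136.25.
E[X] = 0.24·10.7 + 0.24·7 + 0.52·11.5 = 10.228.
E[X²] = 0.24·120.74 + 0.24·52.61 + 0.52·136.25 = 112.454.
Var(X) = E[X²] − (E[X])² = 112.454 − 104.612 = 7.84202.

7.8420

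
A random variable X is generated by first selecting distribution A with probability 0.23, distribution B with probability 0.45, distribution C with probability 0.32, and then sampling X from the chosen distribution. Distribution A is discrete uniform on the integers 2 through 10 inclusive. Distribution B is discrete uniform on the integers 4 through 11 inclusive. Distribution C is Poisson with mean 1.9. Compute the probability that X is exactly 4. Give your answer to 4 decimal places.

Conditional on each component, P(X = 4): A: 0.111111; B: 0.125; C: 0.0812164.
By total probability, P(X = 4) = 0.23·0.111111 + 0.45·0.125 + 0.32·0.0812164 = 0.107795.

0.1078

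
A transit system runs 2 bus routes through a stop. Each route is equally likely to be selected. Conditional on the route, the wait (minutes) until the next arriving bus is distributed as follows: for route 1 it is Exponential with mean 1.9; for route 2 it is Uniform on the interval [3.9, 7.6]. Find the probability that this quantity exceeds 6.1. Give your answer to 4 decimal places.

Conditional on each route, P(X > 6.1): 1: 0.0403354; 2: 0.405405.
By total probability, P(X > 6.1) = 0.5·0.0403354 + 0.5·0.405405 = 0.22287.

0.2229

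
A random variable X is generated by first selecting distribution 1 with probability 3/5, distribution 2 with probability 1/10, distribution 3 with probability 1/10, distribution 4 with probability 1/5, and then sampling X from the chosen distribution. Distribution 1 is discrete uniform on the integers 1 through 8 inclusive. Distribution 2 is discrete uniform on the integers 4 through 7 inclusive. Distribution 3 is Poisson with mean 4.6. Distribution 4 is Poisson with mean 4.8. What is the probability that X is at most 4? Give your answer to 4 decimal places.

0.4716

Conditional on each component, P(X ≤ 4): 1: 0.5; 2: 0.25; 3: 0.513234; 4: 0.476259.
By total probability, P(X ≤ 4) = 0.6·0.5 + 0.1·0.25 + 0.1·0.513234 + 0.2·0.476259 = 0.471575.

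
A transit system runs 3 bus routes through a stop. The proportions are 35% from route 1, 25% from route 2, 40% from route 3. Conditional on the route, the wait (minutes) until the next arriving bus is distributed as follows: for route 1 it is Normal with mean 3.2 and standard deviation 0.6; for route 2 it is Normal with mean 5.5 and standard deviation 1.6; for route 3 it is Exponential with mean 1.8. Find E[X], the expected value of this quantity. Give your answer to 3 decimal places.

Component means — 1: 3.2; 2: 5.5; 3: 1.8.
E[X] = 0.35·3.2 + 0.25·5.5 + 0.4·1.8 = 3.215.

3.215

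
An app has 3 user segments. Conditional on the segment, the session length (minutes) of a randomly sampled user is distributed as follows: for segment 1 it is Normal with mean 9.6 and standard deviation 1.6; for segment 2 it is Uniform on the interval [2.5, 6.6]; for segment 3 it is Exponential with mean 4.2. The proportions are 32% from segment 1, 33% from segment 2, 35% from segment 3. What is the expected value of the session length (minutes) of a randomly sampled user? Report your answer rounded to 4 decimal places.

6.0435

Component means — 1: 9.6; 2: 4.55; 3: 4.2.
E[X] = 0.32·9.6 + 0.33·4.55 + 0.35·4.2 = 6.0435.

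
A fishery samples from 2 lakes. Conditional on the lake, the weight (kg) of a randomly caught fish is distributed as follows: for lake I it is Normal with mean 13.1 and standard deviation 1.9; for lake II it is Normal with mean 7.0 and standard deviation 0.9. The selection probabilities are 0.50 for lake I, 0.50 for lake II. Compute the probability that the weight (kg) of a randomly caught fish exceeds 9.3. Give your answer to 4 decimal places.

Conditional on each lake, P(X > 9.3): I: 0.97725; II: 0.00530092.
By total probability, P(X > 9.3) = 0.5·0.97725 + 0.5·0.00530092 = 0.491275.

0.4913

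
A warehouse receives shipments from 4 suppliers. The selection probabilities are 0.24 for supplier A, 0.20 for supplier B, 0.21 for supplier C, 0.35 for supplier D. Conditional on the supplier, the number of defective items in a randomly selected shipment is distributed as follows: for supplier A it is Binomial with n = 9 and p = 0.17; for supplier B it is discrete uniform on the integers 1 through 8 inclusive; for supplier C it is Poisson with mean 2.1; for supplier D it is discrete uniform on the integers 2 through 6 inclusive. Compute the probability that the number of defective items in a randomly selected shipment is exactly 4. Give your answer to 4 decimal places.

0.1258

Conditional on each supplier, P(X = 4): A: 0.0414531; B: 0.125; C: 0.099231; D: 0.2.
By total probability, P(X = 4) = 0.24·0.0414531 + 0.2·0.125 + 0.21·0.099231 + 0.35·0.2 = 0.125787.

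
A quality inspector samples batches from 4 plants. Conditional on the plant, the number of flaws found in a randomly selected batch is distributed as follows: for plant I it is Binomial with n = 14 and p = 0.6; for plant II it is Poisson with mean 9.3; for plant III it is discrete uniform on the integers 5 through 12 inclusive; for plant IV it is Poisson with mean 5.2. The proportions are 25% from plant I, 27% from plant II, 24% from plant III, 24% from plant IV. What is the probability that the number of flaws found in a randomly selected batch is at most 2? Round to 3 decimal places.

0.028

Conditional on each plant, P(X ≤ 2): I: 0.000608677; II: 0.00489531; III: 0; IV: 0.108787.
By total probability, P(X ≤ 2) = 0.25·0.000608677 + 0.27·0.00489531 + 0.24·0 + 0.24·0.108787 = 0.0275827.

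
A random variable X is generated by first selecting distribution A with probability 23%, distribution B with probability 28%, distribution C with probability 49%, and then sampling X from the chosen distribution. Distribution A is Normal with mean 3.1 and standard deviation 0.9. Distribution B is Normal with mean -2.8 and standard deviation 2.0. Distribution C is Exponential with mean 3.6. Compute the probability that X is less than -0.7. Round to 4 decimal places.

Conditional on each component, P(X < -0.7): A: 1.20953e-05; B: 0.853141; C: 0.
By total probability, P(X < -0.7) = 0.23·1.20953e-05 + 0.28·0.853141 + 0.49·0 = 0.238882.

0.2389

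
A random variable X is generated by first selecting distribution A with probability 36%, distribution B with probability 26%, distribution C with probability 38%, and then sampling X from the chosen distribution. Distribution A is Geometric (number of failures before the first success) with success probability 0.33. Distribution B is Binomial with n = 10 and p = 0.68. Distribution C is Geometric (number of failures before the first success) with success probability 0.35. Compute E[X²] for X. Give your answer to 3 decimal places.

For each component E[X²] = Var + (mean)², giving A: 10.2746; B: 48.416; C: 8.7551.
Overall E[X²] = 0.36·10.2746 + 0.26·48.416 + 0.38·8.7551 = 19.6139.

19.614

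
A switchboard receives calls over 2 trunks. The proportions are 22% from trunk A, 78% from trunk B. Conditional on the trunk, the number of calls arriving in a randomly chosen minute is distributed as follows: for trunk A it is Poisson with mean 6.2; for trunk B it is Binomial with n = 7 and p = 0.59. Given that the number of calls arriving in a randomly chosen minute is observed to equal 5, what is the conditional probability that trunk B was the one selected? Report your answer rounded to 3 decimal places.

Likelihoods P(X=5 | ·): A: 0.154936; B: 0.252375.
Posterior ∝ prior × likelihood. Numerator for B: 0.78·0.252375 = 0.196853.
Normalizing constant: 0.22·0.154936 + 0.78·0.252375 = 0.230939.
P(B | observation) = 0.196853 / 0.230939 = 0.852403.

0.852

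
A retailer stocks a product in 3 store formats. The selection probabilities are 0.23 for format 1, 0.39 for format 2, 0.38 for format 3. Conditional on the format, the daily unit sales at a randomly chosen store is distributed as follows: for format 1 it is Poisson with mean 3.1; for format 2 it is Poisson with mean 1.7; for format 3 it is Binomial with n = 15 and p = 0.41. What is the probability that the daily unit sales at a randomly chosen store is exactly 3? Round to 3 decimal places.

0.131

Conditional on each format, P(X = 3): 1: 0.223677; 2: 0.149587; 3: 0.0557939.
By total probability, P(X = 3) = 0.23·0.223677 + 0.39·0.149587 + 0.38·0.0557939 = 0.130986.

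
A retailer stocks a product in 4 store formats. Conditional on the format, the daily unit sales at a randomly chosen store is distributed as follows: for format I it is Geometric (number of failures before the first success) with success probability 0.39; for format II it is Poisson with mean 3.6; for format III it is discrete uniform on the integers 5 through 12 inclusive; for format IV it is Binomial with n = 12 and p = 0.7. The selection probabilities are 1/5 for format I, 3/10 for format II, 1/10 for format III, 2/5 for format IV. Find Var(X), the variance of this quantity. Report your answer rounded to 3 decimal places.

Per component, I: μ=1.5641, E[X²]=6.45694; II: μ=3.6, E[X²]=16.56; III: μ=8.5, E[X²]=77.5; IV: μ=8.4, E[X²]=73.08.
E[X] = 0.2·1.5641 + 0.3·3.6 + 0.1·8.5 + 0.4·8.4 = 5.60282.
E[X²] = 0.2·6.45694 + 0.3·16.56 + 0.1·77.5 + 0.4·73.08 = 43.2414.
Var(X) = E[X²] − (E[X])² = 43.2414 − 31.3916 = 11.8498.

11.850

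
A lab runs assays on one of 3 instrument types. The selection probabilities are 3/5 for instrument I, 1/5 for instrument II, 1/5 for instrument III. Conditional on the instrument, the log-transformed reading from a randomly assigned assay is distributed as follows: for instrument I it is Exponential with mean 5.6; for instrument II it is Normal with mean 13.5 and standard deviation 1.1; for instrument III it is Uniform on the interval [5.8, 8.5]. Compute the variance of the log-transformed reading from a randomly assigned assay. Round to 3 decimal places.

Per component, I: μ=5.6, E[X²]=62.72; II: μ=13.5, E[X²]=183.46; III: μ=7.15, E[X²]=51.73.
E[X] = 0.6·5.6 + 0.2·13.5 + 0.2·7.15 = 7.49.
E[X²] = 0.6·62.72 + 0.2·183.46 + 0.2·51.73 = 84.67.
Var(X) = E[X²] − (E[X])² = 84.67 − 56.1001 = 28.5699.

28.570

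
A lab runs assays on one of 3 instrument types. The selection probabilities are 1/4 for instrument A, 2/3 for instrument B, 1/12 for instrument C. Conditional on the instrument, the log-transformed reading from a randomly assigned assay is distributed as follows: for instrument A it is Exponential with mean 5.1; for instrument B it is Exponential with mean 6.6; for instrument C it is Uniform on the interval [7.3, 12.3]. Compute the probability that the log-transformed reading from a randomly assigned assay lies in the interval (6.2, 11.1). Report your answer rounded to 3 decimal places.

0.246

Conditional on each instrument, P(6.2 < X < 11.1): A: 0.183065; B: 0.204829; C: 0.76.
By total probability, P(6.2 < X < 11.1) = 0.25·0.183065 + 0.666667·0.204829 + 0.0833333·0.76 = 0.245652.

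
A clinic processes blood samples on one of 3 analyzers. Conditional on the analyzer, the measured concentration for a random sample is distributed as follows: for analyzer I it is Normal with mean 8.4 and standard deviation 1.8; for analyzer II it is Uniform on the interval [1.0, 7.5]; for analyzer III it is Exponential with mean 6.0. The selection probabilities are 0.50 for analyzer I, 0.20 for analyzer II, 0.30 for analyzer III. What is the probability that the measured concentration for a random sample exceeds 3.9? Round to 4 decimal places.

0.7643

Conditional on each analyzer, P(X > 3.9): I: 0.99379; II: 0.553846; III: 0.522046.
By total probability, P(X > 3.9) = 0.5·0.99379 + 0.2·0.553846 + 0.3·0.522046 = 0.764278.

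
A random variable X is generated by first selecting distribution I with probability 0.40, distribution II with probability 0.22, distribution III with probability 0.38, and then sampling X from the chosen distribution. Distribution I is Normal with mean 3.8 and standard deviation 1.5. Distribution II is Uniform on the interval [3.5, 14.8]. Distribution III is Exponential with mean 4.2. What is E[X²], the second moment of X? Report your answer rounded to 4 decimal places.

40.8423

For each component E[X²] = Var + (mean)², giving I: 16.69; II: 94.3633; III: 35.28.
Overall E[X²] = 0.4·16.69 + 0.22·94.3633 + 0.38·35.28 = 40.8423.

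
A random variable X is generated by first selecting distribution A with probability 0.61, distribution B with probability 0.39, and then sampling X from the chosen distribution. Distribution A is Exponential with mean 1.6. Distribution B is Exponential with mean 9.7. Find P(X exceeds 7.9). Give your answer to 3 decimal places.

Conditional on each component, P(X > 7.9): A: 0.00717251; B: 0.44289.
By total probability, P(X > 7.9) = 0.61·0.00717251 + 0.39·0.44289 = 0.177102.

0.177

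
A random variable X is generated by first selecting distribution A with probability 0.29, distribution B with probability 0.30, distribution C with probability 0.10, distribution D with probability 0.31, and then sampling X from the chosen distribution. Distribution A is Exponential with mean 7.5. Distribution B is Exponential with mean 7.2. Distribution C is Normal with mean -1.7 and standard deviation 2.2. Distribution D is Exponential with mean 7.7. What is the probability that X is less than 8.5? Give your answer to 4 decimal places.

Conditional on each component, P(X < 8.5): A: 0.678042; B: 0.692892; C: 0.999998; D: 0.668423.
By total probability, P(X < 8.5) = 0.29·0.678042 + 0.3·0.692892 + 0.1·0.999998 + 0.31·0.668423 = 0.711711.

0.7117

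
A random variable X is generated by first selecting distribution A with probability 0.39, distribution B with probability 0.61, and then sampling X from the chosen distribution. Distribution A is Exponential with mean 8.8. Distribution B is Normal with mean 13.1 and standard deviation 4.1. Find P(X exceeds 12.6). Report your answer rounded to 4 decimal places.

0.4278

Conditional on each component, P(X > 12.6): A: 0.238874; B: 0.548531.
By total probability, P(X > 12.6) = 0.39·0.238874 + 0.61·0.548531 = 0.427765.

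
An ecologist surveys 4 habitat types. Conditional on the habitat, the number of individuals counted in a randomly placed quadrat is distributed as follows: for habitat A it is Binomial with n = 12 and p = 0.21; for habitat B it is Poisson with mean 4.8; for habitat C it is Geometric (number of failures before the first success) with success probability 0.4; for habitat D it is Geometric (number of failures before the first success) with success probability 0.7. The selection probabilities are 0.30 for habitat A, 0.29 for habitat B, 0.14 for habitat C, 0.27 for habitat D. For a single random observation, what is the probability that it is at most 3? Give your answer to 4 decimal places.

Conditional on each habitat, P(X ≤ 3): A: 0.767358; B: 0.29423; C: 0.8704; D: 0.9919.
By total probability, P(X ≤ 3) = 0.3·0.767358 + 0.29·0.29423 + 0.14·0.8704 + 0.27·0.9919 = 0.705203.

0.7052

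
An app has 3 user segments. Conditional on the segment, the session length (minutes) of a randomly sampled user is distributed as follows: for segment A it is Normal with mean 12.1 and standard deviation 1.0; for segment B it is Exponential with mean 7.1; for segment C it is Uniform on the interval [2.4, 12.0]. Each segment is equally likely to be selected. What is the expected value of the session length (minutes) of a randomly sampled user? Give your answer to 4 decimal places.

8.8000

Component means — A: 12.1; B: 7.1; C: 7.2.
E[X] = 0.333333·12.1 + 0.333333·7.1 + 0.333333·7.2 = 8.8.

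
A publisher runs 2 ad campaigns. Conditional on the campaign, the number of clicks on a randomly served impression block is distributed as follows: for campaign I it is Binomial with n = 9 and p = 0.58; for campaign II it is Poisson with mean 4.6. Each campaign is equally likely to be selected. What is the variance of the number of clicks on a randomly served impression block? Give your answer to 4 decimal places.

3.4923

Per component, I: μ=5.22, E[X²]=29.4408; II: μ=4.6, E[X²]=25.76.
E[X] = 0.5·5.22 + 0.5·4.6 = 4.91.
E[X²] = 0.5·29.4408 + 0.5·25.76 = 27.6004.
Var(X) = E[X²] − (E[X])² = 27.6004 − 24.1081 = 3.4923.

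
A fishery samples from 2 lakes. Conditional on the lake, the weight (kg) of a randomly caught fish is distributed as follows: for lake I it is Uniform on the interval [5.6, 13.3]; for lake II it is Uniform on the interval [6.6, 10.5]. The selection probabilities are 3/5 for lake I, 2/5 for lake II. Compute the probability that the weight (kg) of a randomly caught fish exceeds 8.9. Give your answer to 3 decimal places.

0.507

Conditional on each lake, P(X > 8.9): I: 0.571429; II: 0.410256.
By total probability, P(X > 8.9) = 0.6·0.571429 + 0.4·0.410256 = 0.50696.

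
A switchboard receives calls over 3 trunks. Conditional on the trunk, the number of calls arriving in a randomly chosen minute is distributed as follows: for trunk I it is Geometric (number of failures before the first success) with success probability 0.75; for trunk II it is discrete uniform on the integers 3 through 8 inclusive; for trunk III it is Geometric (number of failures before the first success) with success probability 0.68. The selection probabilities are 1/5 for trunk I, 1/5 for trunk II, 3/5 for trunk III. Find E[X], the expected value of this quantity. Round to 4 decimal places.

Component means — I: 0.333333; II: 5.5; III: 0.470588.
E[X] = 0.2·0.333333 + 0.2·5.5 + 0.6·0.470588 = 1.44902.

1.4490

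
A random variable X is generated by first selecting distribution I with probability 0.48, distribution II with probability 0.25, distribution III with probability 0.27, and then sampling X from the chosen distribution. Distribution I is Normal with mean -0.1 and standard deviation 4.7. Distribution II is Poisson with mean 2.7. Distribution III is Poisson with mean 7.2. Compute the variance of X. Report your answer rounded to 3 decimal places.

Per component, I: μ=-0.1, E[X²]=22.1; II: μ=2.7, E[X²]=9.99; III: μ=7.2, E[X²]=59.04.
E[X] = 0.48·-0.1 + 0.25·2.7 + 0.27·7.2 = 2.571.
E[X²] = 0.48·22.1 + 0.25·9.99 + 0.27·59.04 = 29.0463.
Var(X) = E[X²] − (E[X])² = 29.0463 − 6.61004 = 22.4363.

22.436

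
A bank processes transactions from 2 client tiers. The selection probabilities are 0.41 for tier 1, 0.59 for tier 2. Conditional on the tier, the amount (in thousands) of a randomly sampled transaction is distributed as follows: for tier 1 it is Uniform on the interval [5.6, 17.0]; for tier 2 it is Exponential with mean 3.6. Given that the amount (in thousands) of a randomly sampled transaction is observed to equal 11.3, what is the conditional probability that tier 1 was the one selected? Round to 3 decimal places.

0.835

Likelihoods f(11.3 | ·): 1: 0.0877193; 2: 0.0120364.
Posterior ∝ prior × likelihood. Numerator for 1: 0.41·0.0877193 = 0.0359649.
Normalizing constant: 0.41·0.0877193 + 0.59·0.0120364 = 0.0430664.
P(1 | observation) = 0.0359649 / 0.0430664 = 0.835104.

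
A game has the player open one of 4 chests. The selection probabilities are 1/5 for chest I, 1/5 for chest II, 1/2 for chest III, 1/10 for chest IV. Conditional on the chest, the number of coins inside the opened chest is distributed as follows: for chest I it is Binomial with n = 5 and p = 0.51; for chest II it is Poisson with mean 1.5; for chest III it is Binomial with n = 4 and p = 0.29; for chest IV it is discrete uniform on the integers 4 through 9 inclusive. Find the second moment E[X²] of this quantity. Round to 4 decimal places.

7.9017

For each component E[X²] = Var + (mean)², giving I: 7.752; II: 3.75; III: 2.1692; IV: 45.1667.
Overall E[X²] = 0.2·7.752 + 0.2·3.75 + 0.5·2.1692 + 0.1·45.1667 = 7.90167.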